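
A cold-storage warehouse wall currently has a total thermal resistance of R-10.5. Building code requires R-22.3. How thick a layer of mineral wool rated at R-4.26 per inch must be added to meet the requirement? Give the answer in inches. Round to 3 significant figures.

2.77 in

ΔR = 22.3 − 10.5 = 11.8 ft²·°F·h/BTU
L = ΔR / (R/in) = 11.8/4.26 = 2.77 in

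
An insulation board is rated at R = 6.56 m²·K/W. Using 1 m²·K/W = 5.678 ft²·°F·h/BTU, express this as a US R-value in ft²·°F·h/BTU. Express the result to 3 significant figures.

37.2 ft²·°F·h/BTU

R_US = 6.56 × 5.678 = 37.25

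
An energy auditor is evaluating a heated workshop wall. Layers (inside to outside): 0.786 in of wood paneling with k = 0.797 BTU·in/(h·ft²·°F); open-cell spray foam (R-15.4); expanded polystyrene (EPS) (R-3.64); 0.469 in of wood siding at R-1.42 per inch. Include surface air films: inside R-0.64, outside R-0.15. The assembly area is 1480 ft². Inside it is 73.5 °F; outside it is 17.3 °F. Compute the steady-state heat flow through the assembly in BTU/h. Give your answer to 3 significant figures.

3870 BTU/h

0.786/0.797 = 0.9862
0.469 × 1.42 = 0.666
R_total = 0.64 + 0.9862 + 15.4 + 3.64 + 0.666 + 0.15 = 21.48 ft²·°F·h/BTU
Q = A·ΔT/R = 1480 × (73.5 − 17.3) / 21.48 = 3872 BTU/h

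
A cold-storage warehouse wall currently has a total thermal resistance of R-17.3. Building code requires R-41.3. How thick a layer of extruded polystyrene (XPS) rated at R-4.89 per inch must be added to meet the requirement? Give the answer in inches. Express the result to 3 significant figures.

4.91 in

ΔR = 41.3 − 17.3 = 24 ft²·°F·h/BTU
L = ΔR / (R/in) = 24/4.89 = 4.908 in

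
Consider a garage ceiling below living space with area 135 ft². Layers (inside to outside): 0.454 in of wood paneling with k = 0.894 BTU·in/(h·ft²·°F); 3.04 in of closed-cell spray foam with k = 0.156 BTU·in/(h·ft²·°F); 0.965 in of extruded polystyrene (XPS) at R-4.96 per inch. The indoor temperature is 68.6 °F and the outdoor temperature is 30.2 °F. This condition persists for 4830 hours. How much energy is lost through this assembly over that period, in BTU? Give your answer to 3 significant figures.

0.454/0.894 = 0.5078
3.04/0.156 = 19.49
0.965 × 4.96 = 4.786
R_total = 0.5078 + 19.49 + 4.786 = 24.78 ft²·°F·h/BTU
Q = 135 × (68.6 − 30.2) / 24.78 = 209.2 BTU/h
E = 209.2 × 4830 = 1010000 BTU

1010000 BTU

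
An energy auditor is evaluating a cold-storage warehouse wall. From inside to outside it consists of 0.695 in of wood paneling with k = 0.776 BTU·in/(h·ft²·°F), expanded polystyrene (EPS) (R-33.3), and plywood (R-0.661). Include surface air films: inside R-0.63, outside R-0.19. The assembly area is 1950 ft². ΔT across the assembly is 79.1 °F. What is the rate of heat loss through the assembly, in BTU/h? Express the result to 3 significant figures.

4320 BTU/h

0.695/0.776 = 0.8956
R_total = 0.63 + 0.8956 + 33.3 + 0.661 + 0.19 = 35.68 ft²·°F·h/BTU
Q = A·ΔT/R = 1950 × 79.1 / 35.68 = 4323 BTU/h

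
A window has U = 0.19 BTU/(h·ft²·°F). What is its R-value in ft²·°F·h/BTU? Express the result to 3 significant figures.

5.26 ft²·°F·h/BTU

R = 1/U = 1/0.19 = 5.263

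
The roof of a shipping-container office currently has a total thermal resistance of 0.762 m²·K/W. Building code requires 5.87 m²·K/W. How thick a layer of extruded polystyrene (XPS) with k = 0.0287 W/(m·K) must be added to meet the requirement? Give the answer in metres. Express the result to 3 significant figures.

ΔR = 5.87 − 0.762 = 5.108 m²·K/W
L = ΔR × k = 5.108 × 0.0287 = 0.1466 m

0.147 m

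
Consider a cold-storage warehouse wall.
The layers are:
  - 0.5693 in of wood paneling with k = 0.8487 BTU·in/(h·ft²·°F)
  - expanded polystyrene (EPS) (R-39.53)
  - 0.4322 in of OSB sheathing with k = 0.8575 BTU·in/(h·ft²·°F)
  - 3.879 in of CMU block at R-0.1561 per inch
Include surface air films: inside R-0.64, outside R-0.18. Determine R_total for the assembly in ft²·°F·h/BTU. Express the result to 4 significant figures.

42.13 ft²·°F·h/BTU

0.5693/0.8487 = 0.67079
0.4322/0.8575 = 0.50402
3.879 × 0.1561 = 0.60551
R_total = 0.64 + 0.67079 + 39.53 + 0.50402 + 0.60551 + 0.18 = 42.13 ft²·°F·h/BTU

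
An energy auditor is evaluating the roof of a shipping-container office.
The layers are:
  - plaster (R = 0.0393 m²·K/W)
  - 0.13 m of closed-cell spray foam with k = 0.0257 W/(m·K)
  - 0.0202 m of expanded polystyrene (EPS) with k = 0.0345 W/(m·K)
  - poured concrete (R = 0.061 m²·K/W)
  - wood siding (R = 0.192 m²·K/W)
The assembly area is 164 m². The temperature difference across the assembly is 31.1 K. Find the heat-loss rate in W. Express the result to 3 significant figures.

0.13/0.0257 = 5.058
0.0202/0.0345 = 0.5855
R_total = 0.0393 + 5.058 + 0.5855 + 0.061 + 0.192 = 5.936 m²·K/W
Q = A·ΔT/R = 164 × 31.1 / 5.936 = 859.2 W

859 W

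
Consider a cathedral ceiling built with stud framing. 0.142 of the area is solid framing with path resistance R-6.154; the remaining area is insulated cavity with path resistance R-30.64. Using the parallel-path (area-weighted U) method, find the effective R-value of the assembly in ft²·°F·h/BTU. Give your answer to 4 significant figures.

19.58 ft²·°F·h/BTU

U_eff = 0.858/30.64 + 0.142/6.154 = 0.028003 + 0.023074 = 0.051077
R_eff = 1/U_eff = 19.578 ft²·°F·h/BTU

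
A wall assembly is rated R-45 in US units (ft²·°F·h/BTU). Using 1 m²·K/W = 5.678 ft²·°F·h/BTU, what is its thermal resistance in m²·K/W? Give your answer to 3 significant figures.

R_SI = 45/5.678 = 7.925

7.93 m²·K/W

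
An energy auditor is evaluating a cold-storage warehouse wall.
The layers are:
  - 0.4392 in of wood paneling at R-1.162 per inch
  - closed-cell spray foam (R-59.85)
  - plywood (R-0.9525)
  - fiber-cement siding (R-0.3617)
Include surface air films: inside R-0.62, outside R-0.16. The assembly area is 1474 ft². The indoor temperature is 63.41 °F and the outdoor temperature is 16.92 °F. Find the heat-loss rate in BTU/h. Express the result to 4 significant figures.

0.4392 × 1.162 = 0.51035
R_total = 0.62 + 0.51035 + 59.85 + 0.9525 + 0.3617 + 0.16 = 62.455 ft²·°F·h/BTU
Q = A·ΔT/R = 1474 × (63.41 − 16.92) / 62.455 = 1097.2 BTU/h

1097 BTU/h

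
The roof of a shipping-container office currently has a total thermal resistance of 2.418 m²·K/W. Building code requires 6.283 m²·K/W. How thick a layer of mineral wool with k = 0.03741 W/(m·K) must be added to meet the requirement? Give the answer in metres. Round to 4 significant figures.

ΔR = 6.283 − 2.418 = 3.865 m²·K/W
L = ΔR × k = 3.865 × 0.03741 = 0.14459 m

0.1446 m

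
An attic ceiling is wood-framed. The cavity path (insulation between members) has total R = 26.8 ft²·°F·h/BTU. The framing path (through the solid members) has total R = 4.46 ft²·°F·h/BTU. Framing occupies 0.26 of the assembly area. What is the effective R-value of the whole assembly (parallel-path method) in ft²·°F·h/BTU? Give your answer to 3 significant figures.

U_eff = 0.74/26.8 + 0.26/4.46 = 0.02761 + 0.0583 = 0.08591
R_eff = 1/U_eff = 11.64 ft²·°F·h/BTU

11.6 ft²·°F·h/BTU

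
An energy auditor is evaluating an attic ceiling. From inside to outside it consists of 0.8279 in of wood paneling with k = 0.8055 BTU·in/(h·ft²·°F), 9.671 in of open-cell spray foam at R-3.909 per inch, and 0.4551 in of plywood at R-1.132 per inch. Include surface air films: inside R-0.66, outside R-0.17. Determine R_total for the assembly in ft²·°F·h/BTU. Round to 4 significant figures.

0.8279/0.8055 = 1.0278
9.671 × 3.909 = 37.804
0.4551 × 1.132 = 0.51517
R_total = 0.66 + 1.0278 + 37.804 + 0.51517 + 0.17 = 40.177 ft²·°F·h/BTU

40.18 ft²·°F·h/BTU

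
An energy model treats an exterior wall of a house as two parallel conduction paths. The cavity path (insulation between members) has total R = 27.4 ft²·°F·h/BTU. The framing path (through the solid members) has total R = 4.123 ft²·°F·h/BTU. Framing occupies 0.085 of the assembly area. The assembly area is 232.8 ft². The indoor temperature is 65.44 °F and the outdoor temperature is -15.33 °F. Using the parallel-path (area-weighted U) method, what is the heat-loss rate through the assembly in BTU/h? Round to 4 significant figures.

1016 BTU/h

U_eff = 0.915/27.4 + 0.085/4.123 = 0.033394 + 0.020616 = 0.05401
R_eff = 1/U_eff = 18.515 ft²·°F·h/BTU
Q = 232.8 × (65.44 − (-15.33)) / 18.515 = 1015.6 BTU/h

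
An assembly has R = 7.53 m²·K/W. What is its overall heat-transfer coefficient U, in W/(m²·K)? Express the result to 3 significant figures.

0.133 W/(m²·K)

U = 1/R = 1/7.53 = 0.1328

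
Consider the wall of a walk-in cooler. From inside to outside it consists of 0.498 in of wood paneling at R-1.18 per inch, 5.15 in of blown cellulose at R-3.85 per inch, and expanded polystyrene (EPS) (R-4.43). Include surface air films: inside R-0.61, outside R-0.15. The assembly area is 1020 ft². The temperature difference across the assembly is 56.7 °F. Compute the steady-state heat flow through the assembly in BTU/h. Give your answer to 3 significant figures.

0.498 × 1.18 = 0.5876
5.15 × 3.85 = 19.83
R_total = 0.61 + 0.5876 + 19.83 + 4.43 + 0.15 = 25.61 ft²·°F·h/BTU
Q = A·ΔT/R = 1020 × 56.7 / 25.61 = 2259 BTU/h

2260 BTU/h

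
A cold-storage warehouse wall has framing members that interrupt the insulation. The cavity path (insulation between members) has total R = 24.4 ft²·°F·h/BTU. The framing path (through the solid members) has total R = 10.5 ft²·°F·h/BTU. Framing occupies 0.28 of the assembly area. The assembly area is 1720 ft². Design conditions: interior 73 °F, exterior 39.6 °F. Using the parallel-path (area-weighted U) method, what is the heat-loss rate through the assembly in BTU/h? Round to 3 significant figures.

U_eff = 0.72/24.4 + 0.28/10.5 = 0.02951 + 0.02667 = 0.05617
R_eff = 1/U_eff = 17.8 ft²·°F·h/BTU
Q = 1720 × (73 − 39.6) / 17.8 = 3227 BTU/h

3230 BTU/h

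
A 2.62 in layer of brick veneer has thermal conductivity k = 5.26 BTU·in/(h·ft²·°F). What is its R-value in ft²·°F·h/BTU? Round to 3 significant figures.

R = L/k = 2.62/5.26 = 0.4981 ft²·°F·h/BTU

0.498 ft²·°F·h/BTU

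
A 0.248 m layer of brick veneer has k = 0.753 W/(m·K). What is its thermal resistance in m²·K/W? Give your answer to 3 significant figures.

0.329 m²·K/W

R = L/k = 0.248/0.753 = 0.3293 m²·K/W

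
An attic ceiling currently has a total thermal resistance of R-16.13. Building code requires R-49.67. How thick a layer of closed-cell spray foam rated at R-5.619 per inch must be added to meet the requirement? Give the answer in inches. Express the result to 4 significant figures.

5.969 in

ΔR = 49.67 − 16.13 = 33.54 ft²·°F·h/BTU
L = ΔR / (R/in) = 33.54/5.619 = 5.969 in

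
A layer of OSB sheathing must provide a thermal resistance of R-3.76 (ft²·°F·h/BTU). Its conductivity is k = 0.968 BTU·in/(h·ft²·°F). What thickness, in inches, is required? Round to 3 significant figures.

L = R × k = 3.76 × 0.968 = 3.64 in

3.64 in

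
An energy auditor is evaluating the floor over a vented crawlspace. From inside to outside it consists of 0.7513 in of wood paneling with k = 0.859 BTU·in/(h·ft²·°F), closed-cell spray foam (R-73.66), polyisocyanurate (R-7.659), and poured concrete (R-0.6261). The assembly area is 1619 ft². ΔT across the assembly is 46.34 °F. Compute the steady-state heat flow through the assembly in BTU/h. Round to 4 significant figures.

905.9 BTU/h

0.7513/0.859 = 0.87462
R_total = 0.87462 + 73.66 + 7.659 + 0.6261 = 82.82 ft²·°F·h/BTU
Q = A·ΔT/R = 1619 × 46.34 / 82.82 = 905.88 BTU/h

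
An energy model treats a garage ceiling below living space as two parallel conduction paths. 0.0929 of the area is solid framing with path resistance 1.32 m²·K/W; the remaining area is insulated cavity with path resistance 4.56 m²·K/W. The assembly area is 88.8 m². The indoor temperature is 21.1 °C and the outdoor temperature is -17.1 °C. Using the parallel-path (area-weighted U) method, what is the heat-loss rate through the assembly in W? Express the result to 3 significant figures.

914 W

U_eff = 0.9071/4.56 + 0.0929/1.32 = 0.1989 + 0.07038 = 0.2693
R_eff = 1/U_eff = 3.713 m²·K/W
Q = 88.8 × (21.1 − (-17.1)) / 3.713 = 913.5 W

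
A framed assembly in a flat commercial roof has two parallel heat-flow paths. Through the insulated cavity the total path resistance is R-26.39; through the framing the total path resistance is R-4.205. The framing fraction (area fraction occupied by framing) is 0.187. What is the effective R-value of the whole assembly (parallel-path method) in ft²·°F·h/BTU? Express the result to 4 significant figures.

U_eff = 0.813/26.39 + 0.187/4.205 = 0.030807 + 0.044471 = 0.075278
R_eff = 1/U_eff = 13.284 ft²·°F·h/BTU

13.28 ft²·°F·h/BTU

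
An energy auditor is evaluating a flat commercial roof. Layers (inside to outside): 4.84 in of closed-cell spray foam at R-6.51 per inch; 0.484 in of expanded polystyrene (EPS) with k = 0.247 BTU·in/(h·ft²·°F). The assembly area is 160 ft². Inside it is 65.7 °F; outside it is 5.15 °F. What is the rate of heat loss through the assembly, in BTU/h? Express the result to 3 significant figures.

4.84 × 6.51 = 31.51
0.484/0.247 = 1.96
R_total = 31.51 + 1.96 = 33.47 ft²·°F·h/BTU
Q = A·ΔT/R = 160 × (65.7 − 5.15) / 33.47 = 289.5 BTU/h

289 BTU/h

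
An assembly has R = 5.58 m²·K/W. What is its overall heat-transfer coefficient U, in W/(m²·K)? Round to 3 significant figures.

U = 1/R = 1/5.58 = 0.1792

0.179 W/(m²·K)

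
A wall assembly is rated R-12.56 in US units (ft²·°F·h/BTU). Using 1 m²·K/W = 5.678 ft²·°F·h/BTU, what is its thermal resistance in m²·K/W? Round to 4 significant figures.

R_SI = 12.56/5.678 = 2.212

2.212 m²·K/W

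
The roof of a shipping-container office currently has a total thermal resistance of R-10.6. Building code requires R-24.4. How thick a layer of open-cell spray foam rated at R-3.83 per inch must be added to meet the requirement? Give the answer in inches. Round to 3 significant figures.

3.60 in

ΔR = 24.4 − 10.6 = 13.8 ft²·°F·h/BTU
L = ΔR / (R/in) = 13.8/3.83 = 3.603 in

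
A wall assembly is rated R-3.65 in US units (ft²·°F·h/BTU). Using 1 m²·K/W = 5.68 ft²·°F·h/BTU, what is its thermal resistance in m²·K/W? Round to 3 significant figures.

0.643 m²·K/W

R_SI = 3.65/5.68 = 0.6426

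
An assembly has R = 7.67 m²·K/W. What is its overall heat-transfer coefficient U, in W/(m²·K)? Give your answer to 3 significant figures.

U = 1/R = 1/7.67 = 0.1304

0.130 W/(m²·K)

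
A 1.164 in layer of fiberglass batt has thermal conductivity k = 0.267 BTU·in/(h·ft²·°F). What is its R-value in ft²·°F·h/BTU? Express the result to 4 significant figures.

R = L/k = 1.164/0.267 = 4.3596 ft²·°F·h/BTU

4.360 ft²·°F·h/BTU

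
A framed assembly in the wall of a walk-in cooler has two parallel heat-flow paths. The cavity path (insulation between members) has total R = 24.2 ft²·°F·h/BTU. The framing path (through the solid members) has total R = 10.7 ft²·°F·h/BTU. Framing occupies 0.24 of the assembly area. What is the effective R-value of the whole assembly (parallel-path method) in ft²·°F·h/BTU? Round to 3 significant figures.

U_eff = 0.76/24.2 + 0.24/10.7 = 0.0314 + 0.02243 = 0.05383
R_eff = 1/U_eff = 18.58 ft²·°F·h/BTU

18.6 ft²·°F·h/BTU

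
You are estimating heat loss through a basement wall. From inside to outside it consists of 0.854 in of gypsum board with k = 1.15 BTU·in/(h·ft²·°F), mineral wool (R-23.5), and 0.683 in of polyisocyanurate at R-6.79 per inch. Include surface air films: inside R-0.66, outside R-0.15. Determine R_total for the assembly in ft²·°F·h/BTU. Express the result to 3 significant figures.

0.854/1.15 = 0.7426
0.683 × 6.79 = 4.638
R_total = 0.66 + 0.7426 + 23.5 + 4.638 + 0.15 = 29.69 ft²·°F·h/BTU

29.7 ft²·°F·h/BTU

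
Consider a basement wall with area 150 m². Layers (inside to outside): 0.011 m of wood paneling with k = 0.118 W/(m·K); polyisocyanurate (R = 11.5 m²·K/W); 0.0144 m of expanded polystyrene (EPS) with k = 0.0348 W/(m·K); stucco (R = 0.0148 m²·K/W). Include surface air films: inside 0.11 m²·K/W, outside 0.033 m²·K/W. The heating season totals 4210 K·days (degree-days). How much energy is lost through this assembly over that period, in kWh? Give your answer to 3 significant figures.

0.011/0.118 = 0.09322
0.0144/0.0348 = 0.4138
R_total = 0.11 + 0.09322 + 11.5 + 0.4138 + 0.0148 + 0.033 = 12.16 m²·K/W
E = A × HDD × 24 / R / 1000 = 150 × 4210 × 24 / 12.16 / 1000 = 1246 kWh

1250 kWh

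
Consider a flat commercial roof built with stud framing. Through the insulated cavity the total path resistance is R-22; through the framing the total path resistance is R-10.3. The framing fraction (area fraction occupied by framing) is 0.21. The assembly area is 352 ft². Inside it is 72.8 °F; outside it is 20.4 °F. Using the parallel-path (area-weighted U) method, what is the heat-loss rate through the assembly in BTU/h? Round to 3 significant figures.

1040 BTU/h

U_eff = 0.79/22 + 0.21/10.3 = 0.03591 + 0.02039 = 0.0563
R_eff = 1/U_eff = 17.76 ft²·°F·h/BTU
Q = 352 × (72.8 − 20.4) / 17.76 = 1038 BTU/h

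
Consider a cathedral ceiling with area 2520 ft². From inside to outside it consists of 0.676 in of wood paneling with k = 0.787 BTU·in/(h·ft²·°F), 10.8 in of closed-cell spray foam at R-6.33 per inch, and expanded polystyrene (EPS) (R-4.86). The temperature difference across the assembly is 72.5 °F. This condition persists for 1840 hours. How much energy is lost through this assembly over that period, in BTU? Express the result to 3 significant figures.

0.676/0.787 = 0.859
10.8 × 6.33 = 68.36
R_total = 0.859 + 68.36 + 4.86 = 74.08 ft²·°F·h/BTU
Q = 2520 × 72.5 / 74.08 = 2466 BTU/h
E = 2466 × 1840 = 4538000 BTU

4540000 BTU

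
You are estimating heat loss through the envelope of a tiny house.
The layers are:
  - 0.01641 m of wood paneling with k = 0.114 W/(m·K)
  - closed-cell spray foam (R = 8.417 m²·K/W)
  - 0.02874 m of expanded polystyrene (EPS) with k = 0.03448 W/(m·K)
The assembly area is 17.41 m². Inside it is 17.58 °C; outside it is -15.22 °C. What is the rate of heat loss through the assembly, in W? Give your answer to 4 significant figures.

0.01641/0.114 = 0.14395
0.02874/0.03448 = 0.83353
R_total = 0.14395 + 8.417 + 0.83353 = 9.3945 m²·K/W
Q = A·ΔT/R = 17.41 × (17.58 − (-15.22)) / 9.3945 = 60.786 W

60.79 W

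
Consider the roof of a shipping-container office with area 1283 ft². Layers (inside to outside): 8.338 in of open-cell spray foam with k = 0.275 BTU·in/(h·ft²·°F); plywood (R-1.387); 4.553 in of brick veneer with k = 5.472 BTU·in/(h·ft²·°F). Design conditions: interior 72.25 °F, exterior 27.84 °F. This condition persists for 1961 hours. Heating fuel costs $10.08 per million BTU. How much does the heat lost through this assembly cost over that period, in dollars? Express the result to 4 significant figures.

8.338/0.275 = 30.32
4.553/5.472 = 0.83205
R_total = 30.32 + 1.387 + 0.83205 = 32.539 ft²·°F·h/BTU
Q = 1283 × (72.25 − 27.84) / 32.539 = 1751.1 BTU/h
E = 1751.1 × 1961 = 3433800 BTU
Cost = 3433800/10⁶ × 10.08 = $34.613

34.61 dollars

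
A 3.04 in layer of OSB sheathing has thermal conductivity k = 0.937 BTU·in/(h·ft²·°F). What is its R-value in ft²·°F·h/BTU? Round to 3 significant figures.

R = L/k = 3.04/0.937 = 3.244 ft²·°F·h/BTU

3.24 ft²·°F·h/BTU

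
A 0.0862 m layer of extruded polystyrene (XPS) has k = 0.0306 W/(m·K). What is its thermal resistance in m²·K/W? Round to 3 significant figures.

R = L/k = 0.0862/0.0306 = 2.817 m²·K/W

2.82 m²·K/W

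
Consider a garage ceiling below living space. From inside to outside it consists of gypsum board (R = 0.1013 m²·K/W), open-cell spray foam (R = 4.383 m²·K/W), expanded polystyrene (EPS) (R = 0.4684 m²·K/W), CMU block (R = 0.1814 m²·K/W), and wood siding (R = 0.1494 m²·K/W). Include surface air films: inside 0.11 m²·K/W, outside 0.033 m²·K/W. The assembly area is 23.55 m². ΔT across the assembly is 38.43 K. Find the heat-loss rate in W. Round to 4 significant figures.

R_total = 0.11 + 0.1013 + 4.383 + 0.4684 + 0.1814 + 0.1494 + 0.033 = 5.4265 m²·K/W
Q = A·ΔT/R = 23.55 × 38.43 / 5.4265 = 166.78 W

166.8 W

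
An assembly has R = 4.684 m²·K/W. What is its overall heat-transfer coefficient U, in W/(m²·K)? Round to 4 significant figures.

0.2135 W/(m²·K)

U = 1/R = 1/4.684 = 0.21349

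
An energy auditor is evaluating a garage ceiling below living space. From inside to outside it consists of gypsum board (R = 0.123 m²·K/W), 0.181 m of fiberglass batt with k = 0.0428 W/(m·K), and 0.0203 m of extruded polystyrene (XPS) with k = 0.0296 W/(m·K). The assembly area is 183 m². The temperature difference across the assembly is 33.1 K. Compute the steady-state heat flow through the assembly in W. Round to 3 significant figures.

0.181/0.0428 = 4.229
0.0203/0.0296 = 0.6858
R_total = 0.123 + 4.229 + 0.6858 = 5.038 m²·K/W
Q = A·ΔT/R = 183 × 33.1 / 5.038 = 1202 W

1200 W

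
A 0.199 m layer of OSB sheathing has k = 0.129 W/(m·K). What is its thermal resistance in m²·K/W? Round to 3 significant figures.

1.54 m²·K/W

R = L/k = 0.199/0.129 = 1.543 m²·K/W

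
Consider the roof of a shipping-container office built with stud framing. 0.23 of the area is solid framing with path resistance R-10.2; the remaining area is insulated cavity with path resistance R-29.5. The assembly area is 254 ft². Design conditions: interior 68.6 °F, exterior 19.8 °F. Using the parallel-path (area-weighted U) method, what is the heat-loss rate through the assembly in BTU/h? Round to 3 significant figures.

603 BTU/h

U_eff = 0.77/29.5 + 0.23/10.2 = 0.0261 + 0.02255 = 0.04865
R_eff = 1/U_eff = 20.55 ft²·°F·h/BTU
Q = 254 × (68.6 − 19.8) / 20.55 = 603 BTU/h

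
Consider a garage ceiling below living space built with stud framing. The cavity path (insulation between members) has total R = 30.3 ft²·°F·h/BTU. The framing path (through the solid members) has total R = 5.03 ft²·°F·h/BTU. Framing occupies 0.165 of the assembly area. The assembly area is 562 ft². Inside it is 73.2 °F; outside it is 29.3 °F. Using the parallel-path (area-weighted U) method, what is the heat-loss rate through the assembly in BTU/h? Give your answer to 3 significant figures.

1490 BTU/h

U_eff = 0.835/30.3 + 0.165/5.03 = 0.02756 + 0.0328 = 0.06036
R_eff = 1/U_eff = 16.57 ft²·°F·h/BTU
Q = 562 × (73.2 − 29.3) / 16.57 = 1489 BTU/h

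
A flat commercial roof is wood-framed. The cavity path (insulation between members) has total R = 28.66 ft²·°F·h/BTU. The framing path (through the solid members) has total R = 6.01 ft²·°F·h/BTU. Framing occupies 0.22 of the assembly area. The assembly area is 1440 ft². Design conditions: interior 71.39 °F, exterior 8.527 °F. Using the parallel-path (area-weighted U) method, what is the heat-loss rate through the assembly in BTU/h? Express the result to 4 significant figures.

5777 BTU/h

U_eff = 0.78/28.66 + 0.22/6.01 = 0.027216 + 0.036606 = 0.063821
R_eff = 1/U_eff = 15.669 ft²·°F·h/BTU
Q = 1440 × (71.39 − 8.527) / 15.669 = 5777.3 BTU/h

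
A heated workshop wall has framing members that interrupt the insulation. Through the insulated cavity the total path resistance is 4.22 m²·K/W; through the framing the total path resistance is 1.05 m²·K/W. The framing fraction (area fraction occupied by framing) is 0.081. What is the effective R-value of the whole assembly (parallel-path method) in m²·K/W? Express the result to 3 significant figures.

3.39 m²·K/W

U_eff = 0.919/4.22 + 0.081/1.05 = 0.2178 + 0.07714 = 0.2949
R_eff = 1/U_eff = 3.391 m²·K/W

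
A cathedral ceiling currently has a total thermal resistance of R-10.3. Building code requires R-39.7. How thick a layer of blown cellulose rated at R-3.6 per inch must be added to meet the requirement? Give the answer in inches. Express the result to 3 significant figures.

ΔR = 39.7 − 10.3 = 29.4 ft²·°F·h/BTU
L = ΔR / (R/in) = 29.4/3.6 = 8.167 in

8.17 in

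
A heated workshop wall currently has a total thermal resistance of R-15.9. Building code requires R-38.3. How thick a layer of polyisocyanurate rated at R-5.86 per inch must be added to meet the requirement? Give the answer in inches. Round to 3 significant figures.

3.82 in

ΔR = 38.3 − 15.9 = 22.4 ft²·°F·h/BTU
L = ΔR / (R/in) = 22.4/5.86 = 3.823 in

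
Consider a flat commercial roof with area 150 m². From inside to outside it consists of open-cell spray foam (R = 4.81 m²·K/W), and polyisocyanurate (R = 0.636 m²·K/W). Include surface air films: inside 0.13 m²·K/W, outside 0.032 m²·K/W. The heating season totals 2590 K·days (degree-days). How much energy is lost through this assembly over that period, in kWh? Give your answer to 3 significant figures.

R_total = 0.13 + 4.81 + 0.636 + 0.032 = 5.608 m²·K/W
E = A × HDD × 24 / R / 1000 = 150 × 2590 × 24 / 5.608 / 1000 = 1663 kWh

1660 kWh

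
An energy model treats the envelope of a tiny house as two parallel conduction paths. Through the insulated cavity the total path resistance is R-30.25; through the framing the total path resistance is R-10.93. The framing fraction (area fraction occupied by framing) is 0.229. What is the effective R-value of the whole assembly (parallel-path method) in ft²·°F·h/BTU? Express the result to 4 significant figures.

U_eff = 0.771/30.25 + 0.229/10.93 = 0.025488 + 0.020952 = 0.046439
R_eff = 1/U_eff = 21.534 ft²·°F·h/BTU

21.53 ft²·°F·h/BTU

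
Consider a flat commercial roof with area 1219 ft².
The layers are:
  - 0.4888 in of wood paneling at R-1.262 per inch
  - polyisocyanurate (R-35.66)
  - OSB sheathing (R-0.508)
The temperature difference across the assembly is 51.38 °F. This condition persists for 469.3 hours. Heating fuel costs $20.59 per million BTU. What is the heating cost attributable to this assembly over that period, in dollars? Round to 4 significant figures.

16.45 dollars

0.4888 × 1.262 = 0.61687
R_total = 0.61687 + 35.66 + 0.508 = 36.785 ft²·°F·h/BTU
Q = 1219 × 51.38 / 36.785 = 1702.7 BTU/h
E = 1702.7 × 469.3 = 799060 BTU
Cost = 799060/10⁶ × 20.59 = $16.453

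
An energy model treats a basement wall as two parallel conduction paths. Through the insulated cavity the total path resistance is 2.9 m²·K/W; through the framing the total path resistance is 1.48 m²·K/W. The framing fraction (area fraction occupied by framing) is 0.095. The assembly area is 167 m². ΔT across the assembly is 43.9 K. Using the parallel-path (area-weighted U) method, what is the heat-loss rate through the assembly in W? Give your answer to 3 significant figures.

U_eff = 0.905/2.9 + 0.095/1.48 = 0.3121 + 0.06419 = 0.3763
R_eff = 1/U_eff = 2.658 m²·K/W
Q = 167 × 43.9 / 2.658 = 2758 W

2760 W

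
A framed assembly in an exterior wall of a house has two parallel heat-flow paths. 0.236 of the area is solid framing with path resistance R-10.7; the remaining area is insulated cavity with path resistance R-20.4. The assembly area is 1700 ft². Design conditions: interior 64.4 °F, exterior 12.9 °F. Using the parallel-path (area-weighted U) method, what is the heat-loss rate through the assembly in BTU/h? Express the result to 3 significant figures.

5210 BTU/h

U_eff = 0.764/20.4 + 0.236/10.7 = 0.03745 + 0.02206 = 0.05951
R_eff = 1/U_eff = 16.8 ft²·°F·h/BTU
Q = 1700 × (64.4 − 12.9) / 16.8 = 5210 BTU/h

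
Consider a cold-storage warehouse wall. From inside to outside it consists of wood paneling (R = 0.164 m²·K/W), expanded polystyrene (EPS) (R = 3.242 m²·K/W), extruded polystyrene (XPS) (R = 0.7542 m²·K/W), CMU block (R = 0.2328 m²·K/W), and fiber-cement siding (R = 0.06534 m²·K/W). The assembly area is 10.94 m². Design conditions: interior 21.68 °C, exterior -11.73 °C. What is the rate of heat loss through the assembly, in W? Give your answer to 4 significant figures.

R_total = 0.164 + 3.242 + 0.7542 + 0.2328 + 0.06534 = 4.4583 m²·K/W
Q = A·ΔT/R = 10.94 × (21.68 − (-11.73)) / 4.4583 = 81.982 W

81.98 W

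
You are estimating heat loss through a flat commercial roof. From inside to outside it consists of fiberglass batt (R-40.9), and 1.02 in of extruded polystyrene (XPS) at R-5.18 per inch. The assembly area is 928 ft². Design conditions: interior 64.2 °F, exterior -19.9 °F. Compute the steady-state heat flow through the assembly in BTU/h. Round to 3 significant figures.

1690 BTU/h

1.02 × 5.18 = 5.284
R_total = 40.9 + 5.284 = 46.18 ft²·°F·h/BTU
Q = A·ΔT/R = 928 × (64.2 − (-19.9)) / 46.18 = 1690 BTU/h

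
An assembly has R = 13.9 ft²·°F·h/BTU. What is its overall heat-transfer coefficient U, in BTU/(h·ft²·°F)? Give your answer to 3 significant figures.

U = 1/R = 1/13.9 = 0.07194

0.0719 BTU/(h·ft²·°F)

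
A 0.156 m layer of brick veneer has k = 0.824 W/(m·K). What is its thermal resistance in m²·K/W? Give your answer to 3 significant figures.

0.189 m²·K/W

R = L/k = 0.156/0.824 = 0.1893 m²·K/W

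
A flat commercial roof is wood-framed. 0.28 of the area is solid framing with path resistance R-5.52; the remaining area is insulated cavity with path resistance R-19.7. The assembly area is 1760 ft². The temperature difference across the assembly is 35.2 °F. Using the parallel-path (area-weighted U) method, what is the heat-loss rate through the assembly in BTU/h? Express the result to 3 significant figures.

U_eff = 0.72/19.7 + 0.28/5.52 = 0.03655 + 0.05072 = 0.08727
R_eff = 1/U_eff = 11.46 ft²·°F·h/BTU
Q = 1760 × 35.2 / 11.46 = 5407 BTU/h

5410 BTU/h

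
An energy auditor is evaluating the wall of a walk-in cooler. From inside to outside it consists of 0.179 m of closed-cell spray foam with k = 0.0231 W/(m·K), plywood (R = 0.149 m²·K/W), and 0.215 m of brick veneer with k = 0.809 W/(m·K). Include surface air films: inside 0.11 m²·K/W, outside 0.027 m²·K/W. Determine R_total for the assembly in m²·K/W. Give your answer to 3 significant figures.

8.30 m²·K/W

0.179/0.0231 = 7.749
0.215/0.809 = 0.2658
R_total = 0.11 + 7.749 + 0.149 + 0.2658 + 0.027 = 8.301 m²·K/W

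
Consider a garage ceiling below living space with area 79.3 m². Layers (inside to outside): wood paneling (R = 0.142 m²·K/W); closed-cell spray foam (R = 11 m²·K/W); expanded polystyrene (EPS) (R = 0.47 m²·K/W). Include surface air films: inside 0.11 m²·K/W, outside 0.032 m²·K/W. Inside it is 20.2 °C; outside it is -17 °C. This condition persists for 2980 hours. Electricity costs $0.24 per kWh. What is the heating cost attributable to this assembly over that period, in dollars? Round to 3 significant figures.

R_total = 0.11 + 0.142 + 11 + 0.47 + 0.032 = 11.75 m²·K/W
Q = 79.3 × (20.2 − (-17)) / 11.75 = 251 W
E = 251 W × 2980 h / 1000 = 747.9 kWh
Cost = 747.9 × 0.24 = $179.5

179 dollars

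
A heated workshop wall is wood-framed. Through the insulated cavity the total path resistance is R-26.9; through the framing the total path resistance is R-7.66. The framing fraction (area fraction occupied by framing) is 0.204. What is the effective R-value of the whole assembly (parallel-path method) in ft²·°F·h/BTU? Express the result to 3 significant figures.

17.8 ft²·°F·h/BTU

U_eff = 0.796/26.9 + 0.204/7.66 = 0.02959 + 0.02663 = 0.05622
R_eff = 1/U_eff = 17.79 ft²·°F·h/BTU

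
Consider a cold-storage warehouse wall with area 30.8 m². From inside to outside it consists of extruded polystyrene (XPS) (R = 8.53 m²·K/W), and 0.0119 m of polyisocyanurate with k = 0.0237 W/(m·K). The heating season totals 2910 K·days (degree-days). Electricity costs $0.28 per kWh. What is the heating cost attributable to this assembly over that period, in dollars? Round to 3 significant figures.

66.7 dollars

0.0119/0.0237 = 0.5021
R_total = 8.53 + 0.5021 = 9.032 m²·K/W
E = A × HDD × 24 / R / 1000 = 30.8 × 2910 × 24 / 9.032 / 1000 = 238.2 kWh
Cost = 238.2 × 0.28 = $66.68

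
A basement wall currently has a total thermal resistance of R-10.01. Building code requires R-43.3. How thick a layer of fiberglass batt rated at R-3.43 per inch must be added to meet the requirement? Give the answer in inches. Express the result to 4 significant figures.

ΔR = 43.3 − 10.01 = 33.29 ft²·°F·h/BTU
L = ΔR / (R/in) = 33.29/3.43 = 9.7055 in

9.706 in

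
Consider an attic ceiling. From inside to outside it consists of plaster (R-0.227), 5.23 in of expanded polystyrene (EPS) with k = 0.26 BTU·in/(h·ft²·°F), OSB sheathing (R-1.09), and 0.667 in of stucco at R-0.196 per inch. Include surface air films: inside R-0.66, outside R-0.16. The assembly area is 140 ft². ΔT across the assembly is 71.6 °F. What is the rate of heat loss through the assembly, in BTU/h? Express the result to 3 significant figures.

448 BTU/h

5.23/0.26 = 20.12
0.667 × 0.196 = 0.1307
R_total = 0.66 + 0.227 + 20.12 + 1.09 + 0.1307 + 0.16 = 22.38 ft²·°F·h/BTU
Q = A·ΔT/R = 140 × 71.6 / 22.38 = 447.8 BTU/h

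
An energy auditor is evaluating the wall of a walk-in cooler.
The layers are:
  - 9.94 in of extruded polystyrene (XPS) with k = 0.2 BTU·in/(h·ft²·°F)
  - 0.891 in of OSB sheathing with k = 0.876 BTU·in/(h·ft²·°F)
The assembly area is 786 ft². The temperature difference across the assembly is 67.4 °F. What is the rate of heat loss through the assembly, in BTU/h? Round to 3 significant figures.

1040 BTU/h

9.94/0.2 = 49.7
0.891/0.876 = 1.017
R_total = 49.7 + 1.017 = 50.72 ft²·°F·h/BTU
Q = A·ΔT/R = 786 × 67.4 / 50.72 = 1045 BTU/h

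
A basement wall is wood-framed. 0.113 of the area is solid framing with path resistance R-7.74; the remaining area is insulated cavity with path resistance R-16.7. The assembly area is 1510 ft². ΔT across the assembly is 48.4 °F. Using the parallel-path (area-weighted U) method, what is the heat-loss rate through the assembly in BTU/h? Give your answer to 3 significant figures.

4950 BTU/h

U_eff = 0.887/16.7 + 0.113/7.74 = 0.05311 + 0.0146 = 0.06771
R_eff = 1/U_eff = 14.77 ft²·°F·h/BTU
Q = 1510 × 48.4 / 14.77 = 4949 BTU/h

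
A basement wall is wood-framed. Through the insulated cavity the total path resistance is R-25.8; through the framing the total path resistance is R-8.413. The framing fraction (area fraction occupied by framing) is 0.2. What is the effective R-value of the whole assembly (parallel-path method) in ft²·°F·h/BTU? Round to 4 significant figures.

U_eff = 0.8/25.8 + 0.2/8.413 = 0.031008 + 0.023773 = 0.05478
R_eff = 1/U_eff = 18.255 ft²·°F·h/BTU

18.25 ft²·°F·h/BTU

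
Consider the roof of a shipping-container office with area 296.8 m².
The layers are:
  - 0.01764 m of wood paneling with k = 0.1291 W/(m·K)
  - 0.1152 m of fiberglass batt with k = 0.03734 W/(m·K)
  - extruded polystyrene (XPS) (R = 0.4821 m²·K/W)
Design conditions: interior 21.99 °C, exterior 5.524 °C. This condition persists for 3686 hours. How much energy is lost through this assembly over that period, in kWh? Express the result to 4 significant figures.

0.01764/0.1291 = 0.13664
0.1152/0.03734 = 3.0852
R_total = 0.13664 + 3.0852 + 0.4821 = 3.7039 m²·K/W
Q = 296.8 × (21.99 − 5.524) / 3.7039 = 1319.4 W
E = 1319.4 W × 3686 h / 1000 = 4863.5 kWh

4863 kWh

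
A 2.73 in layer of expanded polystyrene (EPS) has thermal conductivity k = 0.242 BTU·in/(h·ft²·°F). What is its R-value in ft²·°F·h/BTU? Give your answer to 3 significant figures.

R = L/k = 2.73/0.242 = 11.28 ft²·°F·h/BTU

11.3 ft²·°F·h/BTU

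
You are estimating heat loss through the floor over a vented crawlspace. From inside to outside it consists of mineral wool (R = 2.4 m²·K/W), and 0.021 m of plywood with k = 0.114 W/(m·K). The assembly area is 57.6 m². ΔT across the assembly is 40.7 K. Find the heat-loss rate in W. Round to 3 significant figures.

0.021/0.114 = 0.1842
R_total = 2.4 + 0.1842 = 2.584 m²·K/W
Q = A·ΔT/R = 57.6 × 40.7 / 2.584 = 907.2 W

907 W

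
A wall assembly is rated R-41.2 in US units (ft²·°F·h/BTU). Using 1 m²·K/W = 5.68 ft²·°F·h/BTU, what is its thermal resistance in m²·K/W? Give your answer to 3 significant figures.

7.25 m²·K/W

R_SI = 41.2/5.68 = 7.254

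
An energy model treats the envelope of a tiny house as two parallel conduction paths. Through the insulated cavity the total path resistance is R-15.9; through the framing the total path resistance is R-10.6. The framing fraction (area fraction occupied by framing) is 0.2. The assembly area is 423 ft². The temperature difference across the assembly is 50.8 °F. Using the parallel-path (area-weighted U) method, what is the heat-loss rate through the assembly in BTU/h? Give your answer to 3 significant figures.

U_eff = 0.8/15.9 + 0.2/10.6 = 0.05031 + 0.01887 = 0.06918
R_eff = 1/U_eff = 14.45 ft²·°F·h/BTU
Q = 423 × 50.8 / 14.45 = 1487 BTU/h

1490 BTU/h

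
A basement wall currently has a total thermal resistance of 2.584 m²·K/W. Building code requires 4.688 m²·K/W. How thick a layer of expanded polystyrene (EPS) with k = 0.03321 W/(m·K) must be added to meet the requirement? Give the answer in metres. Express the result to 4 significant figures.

ΔR = 4.688 − 2.584 = 2.104 m²·K/W
L = ΔR × k = 2.104 × 0.03321 = 0.069874 m

0.06987 m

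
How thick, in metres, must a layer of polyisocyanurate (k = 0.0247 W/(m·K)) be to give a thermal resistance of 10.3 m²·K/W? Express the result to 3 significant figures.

0.254 m

L = R·k = 10.3 × 0.0247 = 0.2544 m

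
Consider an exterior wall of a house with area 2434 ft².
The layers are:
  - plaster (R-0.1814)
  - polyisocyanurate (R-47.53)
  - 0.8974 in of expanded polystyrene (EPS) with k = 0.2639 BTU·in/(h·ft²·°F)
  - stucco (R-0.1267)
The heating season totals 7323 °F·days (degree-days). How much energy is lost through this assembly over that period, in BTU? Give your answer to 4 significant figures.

8349000 BTU

0.8974/0.2639 = 3.4005
R_total = 0.1814 + 47.53 + 3.4005 + 0.1267 = 51.239 ft²·°F·h/BTU
E = A × HDD × 24 / R = 2434 × 7323 × 24 / 51.239 = 8348800 BTU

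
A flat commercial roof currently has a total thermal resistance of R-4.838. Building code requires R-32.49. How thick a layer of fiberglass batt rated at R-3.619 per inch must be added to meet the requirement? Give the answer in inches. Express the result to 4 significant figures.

7.641 in

ΔR = 32.49 − 4.838 = 27.652 ft²·°F·h/BTU
L = ΔR / (R/in) = 27.652/3.619 = 7.6408 in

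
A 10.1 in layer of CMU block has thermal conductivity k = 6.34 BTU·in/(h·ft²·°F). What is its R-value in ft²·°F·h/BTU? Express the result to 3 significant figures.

1.59 ft²·°F·h/BTU

R = L/k = 10.1/6.34 = 1.593 ft²·°F·h/BTU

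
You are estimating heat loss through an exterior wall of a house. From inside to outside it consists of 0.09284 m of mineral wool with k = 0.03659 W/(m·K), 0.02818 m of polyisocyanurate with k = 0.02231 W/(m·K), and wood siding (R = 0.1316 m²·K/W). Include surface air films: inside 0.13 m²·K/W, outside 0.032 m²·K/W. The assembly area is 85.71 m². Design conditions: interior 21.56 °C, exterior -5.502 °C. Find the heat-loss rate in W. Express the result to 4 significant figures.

566.6 W

0.09284/0.03659 = 2.5373
0.02818/0.02231 = 1.2631
R_total = 0.13 + 2.5373 + 1.2631 + 0.1316 + 0.032 = 4.094 m²·K/W
Q = A·ΔT/R = 85.71 × (21.56 − (-5.502)) / 4.094 = 566.55 W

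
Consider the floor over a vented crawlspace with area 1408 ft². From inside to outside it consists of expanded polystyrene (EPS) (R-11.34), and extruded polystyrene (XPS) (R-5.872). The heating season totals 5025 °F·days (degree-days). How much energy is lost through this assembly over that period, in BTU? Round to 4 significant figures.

9865000 BTU

R_total = 11.34 + 5.872 = 17.212 ft²·°F·h/BTU
E = A × HDD × 24 / R = 1408 × 5025 × 24 / 17.212 = 9865500 BTU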